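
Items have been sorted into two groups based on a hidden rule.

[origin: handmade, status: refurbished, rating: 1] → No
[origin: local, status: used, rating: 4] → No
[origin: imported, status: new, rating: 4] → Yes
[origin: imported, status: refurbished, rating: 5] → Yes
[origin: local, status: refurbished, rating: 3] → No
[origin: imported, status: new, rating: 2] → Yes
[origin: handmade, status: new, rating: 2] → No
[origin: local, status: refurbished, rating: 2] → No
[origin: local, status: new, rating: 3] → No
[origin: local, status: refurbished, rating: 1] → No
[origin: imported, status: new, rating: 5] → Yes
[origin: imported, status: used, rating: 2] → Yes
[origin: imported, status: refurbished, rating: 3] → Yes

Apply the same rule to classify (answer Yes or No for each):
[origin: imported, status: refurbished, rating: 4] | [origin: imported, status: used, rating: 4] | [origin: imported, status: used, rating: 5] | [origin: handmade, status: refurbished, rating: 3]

One predicate separates the groups cleanly: origin is imported.

Yes, Yes, Yes, No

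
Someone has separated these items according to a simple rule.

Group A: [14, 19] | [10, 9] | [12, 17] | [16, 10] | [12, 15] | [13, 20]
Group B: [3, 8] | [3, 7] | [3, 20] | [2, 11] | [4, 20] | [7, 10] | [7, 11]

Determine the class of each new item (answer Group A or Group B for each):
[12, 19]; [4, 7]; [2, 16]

The common property of the 'Group A' items is: first ≥ 8. No 'Group B' item has it.
[12, 19]: first 12, fits → Group A.
[4, 7]: first 4, doesn't match → Group B.
[2, 16]: first 2, doesn't match → Group B.

Group A, Group B, Group B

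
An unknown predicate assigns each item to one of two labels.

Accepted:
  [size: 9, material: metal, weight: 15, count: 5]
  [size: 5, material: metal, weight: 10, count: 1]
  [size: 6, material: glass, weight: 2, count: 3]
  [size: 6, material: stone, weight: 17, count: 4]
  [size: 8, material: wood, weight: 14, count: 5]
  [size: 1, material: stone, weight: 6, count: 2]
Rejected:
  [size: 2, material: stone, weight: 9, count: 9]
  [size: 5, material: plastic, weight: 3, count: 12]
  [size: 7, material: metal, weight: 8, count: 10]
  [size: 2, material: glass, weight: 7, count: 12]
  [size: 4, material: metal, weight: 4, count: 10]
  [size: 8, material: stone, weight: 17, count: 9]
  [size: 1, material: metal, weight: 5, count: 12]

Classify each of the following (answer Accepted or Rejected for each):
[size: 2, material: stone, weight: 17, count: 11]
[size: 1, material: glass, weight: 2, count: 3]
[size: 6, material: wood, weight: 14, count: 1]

The simplest hypothesis consistent with all the labels is: count ≤ 5.

Rejected, Accepted, Accepted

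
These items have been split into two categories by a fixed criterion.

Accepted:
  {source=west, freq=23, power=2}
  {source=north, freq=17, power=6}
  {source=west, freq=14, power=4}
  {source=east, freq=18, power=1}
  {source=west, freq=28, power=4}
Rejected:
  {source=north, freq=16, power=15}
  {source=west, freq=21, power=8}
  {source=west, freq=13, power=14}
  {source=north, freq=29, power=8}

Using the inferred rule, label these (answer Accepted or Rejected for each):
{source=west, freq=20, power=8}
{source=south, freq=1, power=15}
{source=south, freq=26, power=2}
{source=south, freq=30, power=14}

Rejected, Rejected, Accepted, Rejected

Rule: power ≤ 6. This holds for each 'Accepted' example and fails for each 'Rejected' one.
{source=west, freq=20, power=8}: power = 8 — fails the rule, so Rejected.
{source=south, freq=1, power=15}: power = 15 — fails the rule, so Rejected.
{source=south, freq=26, power=2}: power = 2 — has this property, so Accepted.
{source=south, freq=30, power=14}: power = 14 — fails the rule, so Rejected.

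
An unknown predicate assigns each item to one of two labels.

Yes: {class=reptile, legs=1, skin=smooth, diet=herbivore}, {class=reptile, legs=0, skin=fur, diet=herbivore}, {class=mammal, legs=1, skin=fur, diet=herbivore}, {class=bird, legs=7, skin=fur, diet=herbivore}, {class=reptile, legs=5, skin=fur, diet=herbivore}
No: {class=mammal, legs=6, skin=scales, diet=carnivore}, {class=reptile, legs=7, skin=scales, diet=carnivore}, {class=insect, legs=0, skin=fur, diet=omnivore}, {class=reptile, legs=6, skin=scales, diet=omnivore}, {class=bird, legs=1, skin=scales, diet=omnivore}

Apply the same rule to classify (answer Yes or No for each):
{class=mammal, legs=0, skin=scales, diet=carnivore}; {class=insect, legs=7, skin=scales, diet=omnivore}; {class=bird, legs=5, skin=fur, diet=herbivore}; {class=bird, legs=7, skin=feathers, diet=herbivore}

Looking at the examples, the only property every 'Yes' case has and every 'No' case lacks is: diet is herbivore.

No, No, Yes, Yes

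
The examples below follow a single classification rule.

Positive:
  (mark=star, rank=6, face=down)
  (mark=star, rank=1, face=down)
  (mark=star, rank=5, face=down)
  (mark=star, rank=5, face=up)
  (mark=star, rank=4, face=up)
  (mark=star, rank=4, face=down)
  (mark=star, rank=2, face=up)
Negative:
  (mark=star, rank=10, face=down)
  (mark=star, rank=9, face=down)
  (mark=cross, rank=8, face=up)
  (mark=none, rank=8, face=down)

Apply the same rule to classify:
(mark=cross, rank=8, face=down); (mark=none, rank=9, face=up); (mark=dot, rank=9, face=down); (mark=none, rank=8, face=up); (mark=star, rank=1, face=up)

One predicate separates the groups cleanly: rank ≤ 6.
Negative: (mark=cross, rank=8, face=down), since rank = 8.
Negative: (mark=none, rank=9, face=up), since rank = 9.
Negative: (mark=dot, rank=9, face=down), since rank = 9.
Negative: (mark=none, rank=8, face=up), since rank = 8.
Positive: (mark=star, rank=1, face=up), since rank = 1.

Negative, Negative, Negative, Negative, Positive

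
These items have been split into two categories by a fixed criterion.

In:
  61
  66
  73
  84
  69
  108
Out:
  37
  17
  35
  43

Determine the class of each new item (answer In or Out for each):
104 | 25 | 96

The pattern is that an item is 'In' exactly when: at least 61.

In, Out, In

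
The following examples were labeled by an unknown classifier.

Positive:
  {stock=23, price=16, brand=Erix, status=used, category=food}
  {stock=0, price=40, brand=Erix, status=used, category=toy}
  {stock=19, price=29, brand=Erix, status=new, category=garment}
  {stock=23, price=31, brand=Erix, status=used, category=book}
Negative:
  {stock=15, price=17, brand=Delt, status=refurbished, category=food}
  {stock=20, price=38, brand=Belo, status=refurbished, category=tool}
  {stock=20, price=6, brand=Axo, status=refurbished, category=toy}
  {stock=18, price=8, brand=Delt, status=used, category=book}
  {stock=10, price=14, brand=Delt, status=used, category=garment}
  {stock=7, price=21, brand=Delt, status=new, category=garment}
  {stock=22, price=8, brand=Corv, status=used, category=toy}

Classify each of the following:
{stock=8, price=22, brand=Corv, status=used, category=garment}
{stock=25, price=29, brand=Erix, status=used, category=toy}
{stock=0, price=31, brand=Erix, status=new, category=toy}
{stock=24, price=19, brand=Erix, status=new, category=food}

Negative, Positive, Positive, Positive

'Positive' ⟺ brand is Erix.
{stock=8, price=22, brand=Corv, status=used, category=garment} → brand is Corv → Negative. {stock=25, price=29, brand=Erix, status=used, category=toy} → brand is Erix → Positive. {stock=0, price=31, brand=Erix, status=new, category=toy} → brand is Erix → Positive. {stock=24, price=19, brand=Erix, status=new, category=food} → brand is Erix → Positive.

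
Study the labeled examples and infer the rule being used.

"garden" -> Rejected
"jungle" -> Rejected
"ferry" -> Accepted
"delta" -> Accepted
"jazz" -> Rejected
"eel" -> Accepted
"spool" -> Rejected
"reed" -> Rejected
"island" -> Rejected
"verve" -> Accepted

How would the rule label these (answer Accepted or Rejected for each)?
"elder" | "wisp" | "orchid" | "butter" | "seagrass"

Accepted, Rejected, Rejected, Rejected, Rejected

The simplest hypothesis consistent with all the labels is: odd length AND contains 'e'.
"elder" → length 5, has 'e' → Accepted.
"wisp" → length 4, no 'e' → Rejected.
"orchid" → length 6, no 'e' → Rejected.
"butter" → length 6, has 'e' → Rejected.
"seagrass" → length 8, has 'e' → Rejected.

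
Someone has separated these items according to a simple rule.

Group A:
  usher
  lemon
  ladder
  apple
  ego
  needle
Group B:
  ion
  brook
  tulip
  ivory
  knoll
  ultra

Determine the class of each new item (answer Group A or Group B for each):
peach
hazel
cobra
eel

Checking candidate rules against both groups, what survives is: contains 'e'.
peach → has 'e' → Group A.
hazel → has 'e' → Group A.
cobra → no 'e' → Group B.
eel → has 'e' → Group A.

Group A, Group A, Group B, Group A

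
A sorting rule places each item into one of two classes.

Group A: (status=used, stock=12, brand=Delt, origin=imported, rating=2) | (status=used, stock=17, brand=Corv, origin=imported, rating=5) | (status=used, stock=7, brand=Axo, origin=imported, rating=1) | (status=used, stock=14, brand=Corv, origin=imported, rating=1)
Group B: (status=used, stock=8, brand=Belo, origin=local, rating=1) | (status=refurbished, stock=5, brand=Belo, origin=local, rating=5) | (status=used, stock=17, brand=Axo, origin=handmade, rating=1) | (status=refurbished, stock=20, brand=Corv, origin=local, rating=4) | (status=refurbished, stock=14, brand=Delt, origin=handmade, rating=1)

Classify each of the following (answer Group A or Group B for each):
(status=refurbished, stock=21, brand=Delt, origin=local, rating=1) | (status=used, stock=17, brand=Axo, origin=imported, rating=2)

Group B, Group A

A rule that fits every label: origin is imported — true of each 'Group A' example, false of each 'Group B' one.
(status=refurbished, stock=21, brand=Delt, origin=local, rating=1) — origin is local, hence Group B. (status=used, stock=17, brand=Axo, origin=imported, rating=2) — origin is imported, hence Group A.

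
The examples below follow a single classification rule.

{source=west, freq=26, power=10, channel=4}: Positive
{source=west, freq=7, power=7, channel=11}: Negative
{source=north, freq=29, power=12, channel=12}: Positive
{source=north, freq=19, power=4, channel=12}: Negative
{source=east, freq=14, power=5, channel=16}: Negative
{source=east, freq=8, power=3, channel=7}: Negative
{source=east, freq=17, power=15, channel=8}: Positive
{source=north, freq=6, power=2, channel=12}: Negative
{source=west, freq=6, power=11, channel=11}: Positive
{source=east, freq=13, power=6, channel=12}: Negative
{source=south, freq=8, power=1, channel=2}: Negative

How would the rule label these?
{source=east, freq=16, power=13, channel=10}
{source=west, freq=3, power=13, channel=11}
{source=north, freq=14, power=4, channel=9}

Positive, Positive, Negative

The rule appears to be: power ≥ 10.
{source=east, freq=16, power=13, channel=10}: power = 13 — checks out, so Positive.
{source=west, freq=3, power=13, channel=11}: power = 13 — checks out, so Positive.
{source=north, freq=14, power=4, channel=9}: power = 4 — doesn't match, so Negative.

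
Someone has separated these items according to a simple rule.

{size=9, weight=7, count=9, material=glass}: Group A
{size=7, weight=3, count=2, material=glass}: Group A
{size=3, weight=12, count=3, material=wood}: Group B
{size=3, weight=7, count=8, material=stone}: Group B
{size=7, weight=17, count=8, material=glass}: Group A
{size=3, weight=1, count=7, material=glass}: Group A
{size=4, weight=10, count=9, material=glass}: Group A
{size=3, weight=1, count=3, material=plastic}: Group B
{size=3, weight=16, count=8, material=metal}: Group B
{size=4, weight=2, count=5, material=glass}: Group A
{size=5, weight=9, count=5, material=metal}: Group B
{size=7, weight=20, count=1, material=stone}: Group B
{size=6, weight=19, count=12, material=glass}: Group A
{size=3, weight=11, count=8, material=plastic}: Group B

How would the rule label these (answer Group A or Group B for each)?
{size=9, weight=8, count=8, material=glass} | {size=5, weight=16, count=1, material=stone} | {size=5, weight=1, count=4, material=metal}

The common property of the 'Group A' items is: material is glass. No 'Group B' item has it.

Group A, Group B, Group B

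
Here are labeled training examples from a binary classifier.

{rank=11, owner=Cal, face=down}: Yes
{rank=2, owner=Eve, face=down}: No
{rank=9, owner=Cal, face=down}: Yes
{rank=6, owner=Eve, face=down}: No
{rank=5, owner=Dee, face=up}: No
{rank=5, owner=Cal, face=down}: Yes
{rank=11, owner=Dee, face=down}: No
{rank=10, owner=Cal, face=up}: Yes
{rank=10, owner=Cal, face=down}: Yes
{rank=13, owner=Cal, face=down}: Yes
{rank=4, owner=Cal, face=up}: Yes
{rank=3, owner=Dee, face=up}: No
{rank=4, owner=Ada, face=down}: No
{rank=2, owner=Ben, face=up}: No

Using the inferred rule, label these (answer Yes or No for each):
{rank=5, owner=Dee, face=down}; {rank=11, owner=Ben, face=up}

No, No

The rule appears to be: owner is Cal.
{rank=5, owner=Dee, face=down} — owner is Dee, hence No. {rank=11, owner=Ben, face=up} — owner is Ben, hence No.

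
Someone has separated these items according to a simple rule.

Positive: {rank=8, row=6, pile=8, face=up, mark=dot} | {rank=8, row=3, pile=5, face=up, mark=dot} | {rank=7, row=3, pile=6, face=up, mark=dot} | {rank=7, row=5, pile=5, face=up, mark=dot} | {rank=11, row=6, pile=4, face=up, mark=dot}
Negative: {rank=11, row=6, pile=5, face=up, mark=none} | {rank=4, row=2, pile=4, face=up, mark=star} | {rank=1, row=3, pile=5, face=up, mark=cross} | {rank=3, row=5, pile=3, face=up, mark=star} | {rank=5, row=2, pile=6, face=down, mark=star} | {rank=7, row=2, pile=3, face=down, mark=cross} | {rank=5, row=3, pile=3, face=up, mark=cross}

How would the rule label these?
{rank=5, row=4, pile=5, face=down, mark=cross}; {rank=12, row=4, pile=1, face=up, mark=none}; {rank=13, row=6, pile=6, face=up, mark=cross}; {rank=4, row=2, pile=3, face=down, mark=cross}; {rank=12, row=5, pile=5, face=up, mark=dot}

Negative, Negative, Negative, Negative, Positive

The distinguishing property — mark is dot — holds for all the 'Positive' cases and none of the 'Negative' cases.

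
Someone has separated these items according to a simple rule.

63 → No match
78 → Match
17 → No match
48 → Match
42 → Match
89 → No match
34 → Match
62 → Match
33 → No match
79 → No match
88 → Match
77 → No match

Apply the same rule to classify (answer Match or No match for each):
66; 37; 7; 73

The pattern is that an item is 'Match' exactly when: even.

Match, No match, No match, No match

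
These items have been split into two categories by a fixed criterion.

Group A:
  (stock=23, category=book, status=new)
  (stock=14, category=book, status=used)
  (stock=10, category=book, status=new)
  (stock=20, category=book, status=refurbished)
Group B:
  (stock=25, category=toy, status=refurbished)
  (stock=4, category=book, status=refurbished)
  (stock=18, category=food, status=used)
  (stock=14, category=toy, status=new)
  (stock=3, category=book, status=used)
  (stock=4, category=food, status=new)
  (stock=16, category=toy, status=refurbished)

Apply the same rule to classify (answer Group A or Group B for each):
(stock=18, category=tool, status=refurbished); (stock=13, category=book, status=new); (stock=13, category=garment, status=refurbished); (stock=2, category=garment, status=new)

The classifier is using: category is book AND stock ≥ 10.
(stock=18, category=tool, status=refurbished): Group B (category is tool, stock = 18).
(stock=13, category=book, status=new): Group A (category is book, stock = 13).
(stock=13, category=garment, status=refurbished): Group B (category is garment, stock = 13).
(stock=2, category=garment, status=new): Group B (category is garment, stock = 2).

Group B, Group A, Group B, Group B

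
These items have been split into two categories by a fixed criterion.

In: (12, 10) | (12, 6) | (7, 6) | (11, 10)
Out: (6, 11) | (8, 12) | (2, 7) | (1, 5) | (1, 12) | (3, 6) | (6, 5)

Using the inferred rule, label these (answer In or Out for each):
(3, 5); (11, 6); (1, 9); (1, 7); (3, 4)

Out, In, Out, Out, Out

A rule that fits every label: first > second AND second is even — true of each 'In' example, false of each 'Out' one.
(3, 5) → 3 < 5, second 5 → Out. (11, 6) → 11 > 6, second 6 → In. (1, 9) → 1 < 9, second 9 → Out. (1, 7) → 1 < 7, second 7 → Out. (3, 4) → 3 < 4, second 4 → Out.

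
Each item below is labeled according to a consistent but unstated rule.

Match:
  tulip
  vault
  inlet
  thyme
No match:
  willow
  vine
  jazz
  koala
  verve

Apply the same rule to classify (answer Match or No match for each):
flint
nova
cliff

One predicate separates the groups cleanly: contains 't'.
flint — has 't', hence Match.
nova — no 't', hence No match.
cliff — no 't', hence No match.

Match, No match, No match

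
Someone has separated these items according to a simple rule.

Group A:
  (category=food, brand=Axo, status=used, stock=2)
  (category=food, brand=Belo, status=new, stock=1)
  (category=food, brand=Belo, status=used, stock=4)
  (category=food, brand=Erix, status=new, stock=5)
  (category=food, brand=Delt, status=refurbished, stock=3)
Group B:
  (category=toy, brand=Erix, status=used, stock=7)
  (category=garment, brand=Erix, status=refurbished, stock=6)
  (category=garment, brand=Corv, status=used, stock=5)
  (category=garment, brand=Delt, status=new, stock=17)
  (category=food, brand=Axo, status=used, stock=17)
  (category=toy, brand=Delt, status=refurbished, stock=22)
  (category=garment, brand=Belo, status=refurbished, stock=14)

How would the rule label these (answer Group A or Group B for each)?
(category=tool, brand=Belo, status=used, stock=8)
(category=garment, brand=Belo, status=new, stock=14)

The distinguishing property — category is food AND stock ≤ 5 — holds for all the 'Group A' cases and none of the 'Group B' cases.

Group B, Group B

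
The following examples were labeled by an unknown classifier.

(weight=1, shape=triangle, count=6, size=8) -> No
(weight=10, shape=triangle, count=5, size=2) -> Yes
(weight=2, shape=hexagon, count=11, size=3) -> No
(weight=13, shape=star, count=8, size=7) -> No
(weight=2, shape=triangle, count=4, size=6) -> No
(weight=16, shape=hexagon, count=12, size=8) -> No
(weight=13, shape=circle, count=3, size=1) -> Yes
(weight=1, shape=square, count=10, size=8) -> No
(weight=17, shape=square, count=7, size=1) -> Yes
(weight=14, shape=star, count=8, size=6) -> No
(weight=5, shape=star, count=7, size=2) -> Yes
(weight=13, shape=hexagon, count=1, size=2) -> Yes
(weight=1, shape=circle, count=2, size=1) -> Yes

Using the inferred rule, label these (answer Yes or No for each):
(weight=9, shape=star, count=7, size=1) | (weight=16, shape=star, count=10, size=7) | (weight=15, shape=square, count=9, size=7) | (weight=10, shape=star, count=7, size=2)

The classifier is using: size ≤ 2.
(weight=9, shape=star, count=7, size=1): size = 1, meets the rule → Yes. (weight=16, shape=star, count=10, size=7): size = 7, doesn't qualify → No. (weight=15, shape=square, count=9, size=7): size = 7, doesn't qualify → No. (weight=10, shape=star, count=7, size=2): size = 2, meets the rule → Yes.

Yes, No, No, Yes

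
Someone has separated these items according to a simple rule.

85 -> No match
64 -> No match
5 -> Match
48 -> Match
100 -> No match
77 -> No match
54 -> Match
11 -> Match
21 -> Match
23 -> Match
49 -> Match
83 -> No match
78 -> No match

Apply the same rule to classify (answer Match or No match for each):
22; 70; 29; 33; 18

Match, No match, Match, Match, Match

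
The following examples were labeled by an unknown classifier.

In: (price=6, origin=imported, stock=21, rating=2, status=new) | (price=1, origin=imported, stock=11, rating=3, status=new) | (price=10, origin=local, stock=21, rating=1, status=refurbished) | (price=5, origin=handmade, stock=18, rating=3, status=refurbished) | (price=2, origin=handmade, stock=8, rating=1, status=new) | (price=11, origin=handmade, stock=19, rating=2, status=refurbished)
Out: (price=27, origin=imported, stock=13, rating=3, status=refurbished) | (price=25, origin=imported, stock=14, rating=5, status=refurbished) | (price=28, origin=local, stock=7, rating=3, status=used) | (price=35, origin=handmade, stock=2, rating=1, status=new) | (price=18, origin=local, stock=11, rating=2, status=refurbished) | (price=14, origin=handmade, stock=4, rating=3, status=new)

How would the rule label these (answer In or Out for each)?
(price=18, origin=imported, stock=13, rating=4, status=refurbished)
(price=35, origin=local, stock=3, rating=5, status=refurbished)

The distinguishing property — price ≤ 11 — holds for all the 'In' cases and none of the 'Out' cases.
(price=18, origin=imported, stock=13, rating=4, status=refurbished): price = 18, doesn't match → Out.
(price=35, origin=local, stock=3, rating=5, status=refurbished): price = 35, doesn't match → Out.

Out, Out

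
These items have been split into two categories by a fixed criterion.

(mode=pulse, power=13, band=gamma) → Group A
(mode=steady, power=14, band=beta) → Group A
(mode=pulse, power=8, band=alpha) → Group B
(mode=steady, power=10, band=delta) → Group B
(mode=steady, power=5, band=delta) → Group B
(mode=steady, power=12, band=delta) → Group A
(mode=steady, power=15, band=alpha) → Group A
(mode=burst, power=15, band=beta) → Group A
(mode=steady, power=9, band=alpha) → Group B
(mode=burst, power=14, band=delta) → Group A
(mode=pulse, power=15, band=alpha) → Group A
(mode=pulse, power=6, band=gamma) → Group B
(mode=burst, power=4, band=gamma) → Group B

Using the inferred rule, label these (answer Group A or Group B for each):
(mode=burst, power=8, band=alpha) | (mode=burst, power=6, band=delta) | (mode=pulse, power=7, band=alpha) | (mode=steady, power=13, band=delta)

Rule: power ≥ 12. This holds for each 'Group A' example and fails for each 'Group B' one.
(mode=burst, power=8, band=alpha): power = 8 — does not fit, so Group B.
(mode=burst, power=6, band=delta): power = 6 — does not fit, so Group B.
(mode=pulse, power=7, band=alpha): power = 7 — does not fit, so Group B.
(mode=steady, power=13, band=delta): power = 13 — matches, so Group A.

Group B, Group B, Group B, Group A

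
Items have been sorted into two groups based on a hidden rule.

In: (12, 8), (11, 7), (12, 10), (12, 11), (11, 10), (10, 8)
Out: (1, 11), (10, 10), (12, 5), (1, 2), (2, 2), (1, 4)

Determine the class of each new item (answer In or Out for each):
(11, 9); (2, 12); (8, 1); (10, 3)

In, Out, Out, Out

The classifier is using: first > second AND sum ≥ 18.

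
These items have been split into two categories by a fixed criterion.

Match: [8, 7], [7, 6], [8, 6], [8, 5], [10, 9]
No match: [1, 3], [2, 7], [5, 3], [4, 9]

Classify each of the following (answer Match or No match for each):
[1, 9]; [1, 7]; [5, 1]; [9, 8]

No match, No match, No match, Match

Rule: first ≥ 6. This holds for each 'Match' example and fails for each 'No match' one.
[1, 9]: first 1, fails this test → No match. [1, 7]: first 1, fails this test → No match. [5, 1]: first 5, fails this test → No match. [9, 8]: first 9, matches → Match.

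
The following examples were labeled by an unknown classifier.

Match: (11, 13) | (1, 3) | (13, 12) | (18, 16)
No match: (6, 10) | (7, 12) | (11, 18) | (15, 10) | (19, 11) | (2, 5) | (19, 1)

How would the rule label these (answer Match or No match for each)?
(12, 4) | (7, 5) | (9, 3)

No match, Match, No match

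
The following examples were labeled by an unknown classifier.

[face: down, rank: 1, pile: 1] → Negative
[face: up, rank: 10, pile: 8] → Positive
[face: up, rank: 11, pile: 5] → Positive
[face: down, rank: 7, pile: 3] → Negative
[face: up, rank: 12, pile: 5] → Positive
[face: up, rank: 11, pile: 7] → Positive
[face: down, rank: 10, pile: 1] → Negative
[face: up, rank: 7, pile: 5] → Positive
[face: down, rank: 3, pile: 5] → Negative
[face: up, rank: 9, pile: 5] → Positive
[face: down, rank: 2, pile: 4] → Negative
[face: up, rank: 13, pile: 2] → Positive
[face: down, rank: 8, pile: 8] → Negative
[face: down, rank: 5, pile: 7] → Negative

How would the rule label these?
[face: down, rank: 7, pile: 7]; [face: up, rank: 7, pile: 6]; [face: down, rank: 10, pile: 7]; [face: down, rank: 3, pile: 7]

Negative, Positive, Negative, Negative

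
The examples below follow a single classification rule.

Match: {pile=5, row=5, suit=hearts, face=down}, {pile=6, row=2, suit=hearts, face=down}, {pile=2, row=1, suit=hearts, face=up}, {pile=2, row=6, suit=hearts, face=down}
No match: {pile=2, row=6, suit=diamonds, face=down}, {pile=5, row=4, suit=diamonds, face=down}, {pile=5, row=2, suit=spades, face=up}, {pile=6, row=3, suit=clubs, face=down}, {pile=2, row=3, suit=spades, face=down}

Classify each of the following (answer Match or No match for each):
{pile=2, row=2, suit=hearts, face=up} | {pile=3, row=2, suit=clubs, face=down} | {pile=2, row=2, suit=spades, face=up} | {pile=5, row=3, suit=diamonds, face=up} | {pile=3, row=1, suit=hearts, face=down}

Match, No match, No match, No match, Match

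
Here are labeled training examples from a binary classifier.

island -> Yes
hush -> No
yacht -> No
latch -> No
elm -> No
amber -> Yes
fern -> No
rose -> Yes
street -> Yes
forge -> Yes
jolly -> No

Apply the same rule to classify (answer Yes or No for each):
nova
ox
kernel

A rule that fits every label: has ≥ 2 vowels — true of each 'Yes' example, false of each 'No' one.
nova: Yes (2 vowels). ox: No (1 vowel). kernel: Yes (2 vowels).

Yes, No, Yes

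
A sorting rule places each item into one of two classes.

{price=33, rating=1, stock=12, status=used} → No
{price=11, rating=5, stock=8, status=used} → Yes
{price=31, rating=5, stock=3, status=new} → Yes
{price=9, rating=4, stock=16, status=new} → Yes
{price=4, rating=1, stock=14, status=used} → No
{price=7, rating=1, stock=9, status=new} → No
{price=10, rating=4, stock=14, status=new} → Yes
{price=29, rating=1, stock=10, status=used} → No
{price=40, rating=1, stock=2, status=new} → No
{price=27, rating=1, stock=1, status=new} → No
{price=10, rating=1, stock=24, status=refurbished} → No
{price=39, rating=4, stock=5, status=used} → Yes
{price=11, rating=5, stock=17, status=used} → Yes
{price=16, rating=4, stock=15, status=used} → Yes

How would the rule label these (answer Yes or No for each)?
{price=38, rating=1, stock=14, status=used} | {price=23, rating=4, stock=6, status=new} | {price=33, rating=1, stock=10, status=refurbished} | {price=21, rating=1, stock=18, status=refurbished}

The classifier is using: rating ≥ 4.
No: {price=38, rating=1, stock=14, status=used}, since rating = 1.
Yes: {price=23, rating=4, stock=6, status=new}, since rating = 4.
No: {price=33, rating=1, stock=10, status=refurbished}, since rating = 1.
No: {price=21, rating=1, stock=18, status=refurbished}, since rating = 1.

No, Yes, No, No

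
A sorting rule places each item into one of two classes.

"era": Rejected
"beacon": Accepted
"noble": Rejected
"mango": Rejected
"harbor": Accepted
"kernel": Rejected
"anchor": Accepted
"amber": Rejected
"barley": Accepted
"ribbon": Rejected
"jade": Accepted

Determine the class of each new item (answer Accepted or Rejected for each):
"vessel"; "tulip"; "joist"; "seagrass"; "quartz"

The classifier is using: even length AND contains 'a'.
"vessel": length 6, no 'a', doesn't match → Rejected.
"tulip": length 5, no 'a', doesn't match → Rejected.
"joist": length 5, no 'a', doesn't match → Rejected.
"seagrass": length 8, has 'a', passes → Accepted.
"quartz": length 6, has 'a', passes → Accepted.

Rejected, Rejected, Rejected, Accepted, Accepted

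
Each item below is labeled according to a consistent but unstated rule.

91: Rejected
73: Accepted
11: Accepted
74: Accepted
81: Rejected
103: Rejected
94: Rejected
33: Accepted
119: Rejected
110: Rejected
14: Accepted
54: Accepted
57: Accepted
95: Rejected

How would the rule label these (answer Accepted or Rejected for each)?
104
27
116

Rejected, Accepted, Rejected

'Accepted' ⟺ at most 74.
Rejected: 104, since 104 > 74.
Accepted: 27, since 27 ≤ 74.
Rejected: 116, since 116 > 74.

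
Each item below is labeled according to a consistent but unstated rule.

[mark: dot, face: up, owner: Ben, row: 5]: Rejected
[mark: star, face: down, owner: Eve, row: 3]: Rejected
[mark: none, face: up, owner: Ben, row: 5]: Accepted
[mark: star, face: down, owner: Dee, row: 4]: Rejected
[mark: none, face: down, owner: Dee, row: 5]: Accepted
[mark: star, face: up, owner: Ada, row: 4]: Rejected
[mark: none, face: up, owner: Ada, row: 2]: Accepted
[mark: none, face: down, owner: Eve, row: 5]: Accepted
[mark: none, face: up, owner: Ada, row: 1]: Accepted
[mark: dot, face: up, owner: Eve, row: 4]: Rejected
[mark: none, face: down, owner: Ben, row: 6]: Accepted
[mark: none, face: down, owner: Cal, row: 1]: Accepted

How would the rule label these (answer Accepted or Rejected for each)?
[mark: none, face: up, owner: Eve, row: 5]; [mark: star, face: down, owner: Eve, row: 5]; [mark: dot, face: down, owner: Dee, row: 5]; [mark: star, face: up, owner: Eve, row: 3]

All 'Accepted' examples share one property — mark is none — and every 'Rejected' example lacks it.
[mark: none, face: up, owner: Eve, row: 5]: mark is none, matches → Accepted.
[mark: star, face: down, owner: Eve, row: 5]: mark is star, doesn't match → Rejected.
[mark: dot, face: down, owner: Dee, row: 5]: mark is dot, doesn't match → Rejected.
[mark: star, face: up, owner: Eve, row: 3]: mark is star, doesn't match → Rejected.

Accepted, Rejected, Rejected, Rejected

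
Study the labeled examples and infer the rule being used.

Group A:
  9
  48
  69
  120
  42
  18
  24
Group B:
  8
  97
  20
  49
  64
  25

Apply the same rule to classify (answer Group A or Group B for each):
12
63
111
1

Group A, Group A, Group A, Group B

All 'Group A' examples share one property — multiple of 3 — and every 'Group B' example lacks it.
12 → 12 = 3·4 → Group A.
63 → 63 = 3·21 → Group A.
111 → 111 = 3·37 → Group A.
1 → 1 = 3·0 + 1 → Group B.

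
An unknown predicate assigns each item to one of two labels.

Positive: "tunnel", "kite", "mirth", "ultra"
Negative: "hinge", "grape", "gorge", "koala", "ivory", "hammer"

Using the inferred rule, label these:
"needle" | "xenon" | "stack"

Negative, Negative, Positive

The pattern is that an item is 'Positive' exactly when: contains 't'.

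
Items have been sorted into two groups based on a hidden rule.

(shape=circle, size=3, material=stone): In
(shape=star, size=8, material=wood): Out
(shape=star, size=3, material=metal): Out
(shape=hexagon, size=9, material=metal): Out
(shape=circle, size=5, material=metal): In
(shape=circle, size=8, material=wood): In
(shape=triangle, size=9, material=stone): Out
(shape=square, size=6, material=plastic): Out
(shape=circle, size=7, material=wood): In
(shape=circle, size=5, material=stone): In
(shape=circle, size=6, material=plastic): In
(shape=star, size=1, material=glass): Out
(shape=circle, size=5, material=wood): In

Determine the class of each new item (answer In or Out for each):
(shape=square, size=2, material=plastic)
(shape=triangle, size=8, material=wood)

The classifier is using: shape is circle.
(shape=square, size=2, material=plastic) — shape is square, hence Out. (shape=triangle, size=8, material=wood) — shape is triangle, hence Out.

Out, Out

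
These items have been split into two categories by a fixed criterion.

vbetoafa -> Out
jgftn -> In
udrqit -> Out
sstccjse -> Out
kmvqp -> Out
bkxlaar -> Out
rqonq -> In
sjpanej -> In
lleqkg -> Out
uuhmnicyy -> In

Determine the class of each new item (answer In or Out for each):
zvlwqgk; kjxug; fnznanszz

Out, Out, In

The simplest hypothesis consistent with all the labels is: contains 'n'.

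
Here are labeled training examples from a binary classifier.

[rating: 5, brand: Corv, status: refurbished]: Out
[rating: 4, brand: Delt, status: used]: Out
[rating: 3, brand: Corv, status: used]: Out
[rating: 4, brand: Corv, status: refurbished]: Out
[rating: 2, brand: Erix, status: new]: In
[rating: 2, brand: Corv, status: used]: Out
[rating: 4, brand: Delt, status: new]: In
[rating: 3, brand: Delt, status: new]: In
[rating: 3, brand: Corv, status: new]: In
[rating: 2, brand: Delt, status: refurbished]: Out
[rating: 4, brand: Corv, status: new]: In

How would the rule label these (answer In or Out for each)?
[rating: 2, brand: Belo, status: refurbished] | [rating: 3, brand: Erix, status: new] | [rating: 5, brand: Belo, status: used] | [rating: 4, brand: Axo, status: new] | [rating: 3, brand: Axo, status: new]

Out, In, Out, In, In

A rule that fits every label: status is new — true of each 'In' example, false of each 'Out' one.
[rating: 2, brand: Belo, status: refurbished]: status is refurbished — doesn't match, so Out. [rating: 3, brand: Erix, status: new]: status is new — passes, so In. [rating: 5, brand: Belo, status: used]: status is used — doesn't match, so Out. [rating: 4, brand: Axo, status: new]: status is new — passes, so In. [rating: 3, brand: Axo, status: new]: status is new — passes, so In.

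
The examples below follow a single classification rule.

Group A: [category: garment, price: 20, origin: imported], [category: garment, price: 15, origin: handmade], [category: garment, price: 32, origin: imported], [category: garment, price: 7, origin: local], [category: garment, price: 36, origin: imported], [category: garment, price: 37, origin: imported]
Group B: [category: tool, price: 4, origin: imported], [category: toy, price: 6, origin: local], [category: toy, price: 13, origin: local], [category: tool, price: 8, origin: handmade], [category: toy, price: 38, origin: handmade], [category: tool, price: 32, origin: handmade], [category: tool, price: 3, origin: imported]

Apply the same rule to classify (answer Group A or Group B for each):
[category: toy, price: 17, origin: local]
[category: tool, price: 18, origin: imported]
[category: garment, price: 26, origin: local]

Group B, Group B, Group A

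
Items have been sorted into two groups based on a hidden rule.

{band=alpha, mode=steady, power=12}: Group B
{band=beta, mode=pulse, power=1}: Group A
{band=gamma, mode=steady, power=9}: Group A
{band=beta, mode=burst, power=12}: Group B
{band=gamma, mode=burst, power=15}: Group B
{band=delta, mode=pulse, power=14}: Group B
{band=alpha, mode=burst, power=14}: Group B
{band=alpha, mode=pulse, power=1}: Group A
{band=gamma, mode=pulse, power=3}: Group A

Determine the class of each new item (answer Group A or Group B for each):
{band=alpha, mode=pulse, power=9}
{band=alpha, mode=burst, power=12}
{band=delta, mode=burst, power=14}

Group A, Group B, Group B

Every 'Group A' example satisfies: power ≤ 9. None of the 'Group B' examples do.
Group A: {band=alpha, mode=pulse, power=9}, since power = 9. Group B: {band=alpha, mode=burst, power=12}, since power = 12. Group B: {band=delta, mode=burst, power=14}, since power = 14.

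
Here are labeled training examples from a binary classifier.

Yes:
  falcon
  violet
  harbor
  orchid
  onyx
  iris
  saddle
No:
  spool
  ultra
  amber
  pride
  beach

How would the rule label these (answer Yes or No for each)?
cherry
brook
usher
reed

Yes, No, No, Yes

The common property of the 'Yes' items is: even length. No 'No' item has it.
cherry — length 6, hence Yes. brook — length 5, hence No. usher — length 5, hence No. reed — length 4, hence Yes.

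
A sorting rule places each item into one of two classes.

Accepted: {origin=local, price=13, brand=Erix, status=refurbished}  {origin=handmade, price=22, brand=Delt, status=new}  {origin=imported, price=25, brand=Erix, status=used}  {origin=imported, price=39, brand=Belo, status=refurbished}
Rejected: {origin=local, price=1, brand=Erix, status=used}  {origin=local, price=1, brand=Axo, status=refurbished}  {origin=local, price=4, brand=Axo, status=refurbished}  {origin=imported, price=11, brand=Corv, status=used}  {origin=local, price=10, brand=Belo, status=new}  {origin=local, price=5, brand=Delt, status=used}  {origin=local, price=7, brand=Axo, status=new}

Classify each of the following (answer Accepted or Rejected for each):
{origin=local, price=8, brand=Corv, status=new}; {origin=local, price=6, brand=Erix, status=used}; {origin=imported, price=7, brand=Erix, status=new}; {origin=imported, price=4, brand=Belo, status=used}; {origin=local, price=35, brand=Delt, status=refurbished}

Rejected, Rejected, Rejected, Rejected, Accepted

One predicate separates the groups cleanly: price ≥ 13.
{origin=local, price=8, brand=Corv, status=new} — price = 8, hence Rejected. {origin=local, price=6, brand=Erix, status=used} — price = 6, hence Rejected. {origin=imported, price=7, brand=Erix, status=new} — price = 7, hence Rejected. {origin=imported, price=4, brand=Belo, status=used} — price = 4, hence Rejected. {origin=local, price=35, brand=Delt, status=refurbished} — price = 35, hence Accepted.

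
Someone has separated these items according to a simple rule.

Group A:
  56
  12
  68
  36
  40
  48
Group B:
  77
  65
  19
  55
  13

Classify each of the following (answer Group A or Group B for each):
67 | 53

The pattern is that an item is 'Group A' exactly when: even.

Group B, Group B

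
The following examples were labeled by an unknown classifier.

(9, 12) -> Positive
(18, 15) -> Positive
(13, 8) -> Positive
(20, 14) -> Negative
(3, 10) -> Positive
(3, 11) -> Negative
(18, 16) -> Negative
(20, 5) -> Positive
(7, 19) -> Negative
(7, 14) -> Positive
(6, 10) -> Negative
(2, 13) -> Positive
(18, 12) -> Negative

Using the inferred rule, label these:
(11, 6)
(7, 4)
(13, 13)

The rule appears to be: sum is odd.

Positive, Positive, Negative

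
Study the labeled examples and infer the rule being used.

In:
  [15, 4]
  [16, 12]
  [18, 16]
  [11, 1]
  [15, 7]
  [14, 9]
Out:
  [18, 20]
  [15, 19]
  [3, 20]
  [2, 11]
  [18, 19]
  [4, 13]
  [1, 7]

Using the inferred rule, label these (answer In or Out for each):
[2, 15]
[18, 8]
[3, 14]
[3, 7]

Out, In, Out, Out

A rule that fits every label: first > second — true of each 'In' example, false of each 'Out' one.
[2, 15]: 2 < 15 — fails this test, so Out.
[18, 8]: 18 > 8 — passes, so In.
[3, 14]: 3 < 14 — fails this test, so Out.
[3, 7]: 3 < 7 — fails this test, so Out.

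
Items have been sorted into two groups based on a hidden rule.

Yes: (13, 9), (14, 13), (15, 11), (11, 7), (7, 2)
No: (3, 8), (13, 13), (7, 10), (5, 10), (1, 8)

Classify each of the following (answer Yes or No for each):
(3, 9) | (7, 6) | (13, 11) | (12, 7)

No, Yes, Yes, Yes

Comparing the two groups points to one rule — first > second.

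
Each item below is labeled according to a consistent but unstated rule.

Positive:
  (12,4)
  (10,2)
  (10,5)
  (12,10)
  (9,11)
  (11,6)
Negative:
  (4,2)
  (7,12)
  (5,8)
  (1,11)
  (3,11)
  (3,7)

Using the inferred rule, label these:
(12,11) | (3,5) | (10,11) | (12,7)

Positive, Negative, Positive, Positive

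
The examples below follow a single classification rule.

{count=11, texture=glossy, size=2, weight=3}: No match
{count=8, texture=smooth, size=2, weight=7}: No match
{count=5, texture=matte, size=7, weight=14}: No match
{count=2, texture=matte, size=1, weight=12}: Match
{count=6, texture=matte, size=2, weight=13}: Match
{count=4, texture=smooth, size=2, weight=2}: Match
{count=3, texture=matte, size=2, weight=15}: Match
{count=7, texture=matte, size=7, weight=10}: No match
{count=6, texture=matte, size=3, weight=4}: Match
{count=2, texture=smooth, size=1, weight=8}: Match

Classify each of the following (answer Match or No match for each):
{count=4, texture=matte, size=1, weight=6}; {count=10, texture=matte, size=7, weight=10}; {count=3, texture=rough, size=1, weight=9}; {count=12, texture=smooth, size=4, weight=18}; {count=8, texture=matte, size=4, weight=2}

The pattern is that an item is 'Match' exactly when: size ≤ 3 AND count ≤ 6.
{count=4, texture=matte, size=1, weight=6}: size = 1, count = 4 — meets the rule, so Match.
{count=10, texture=matte, size=7, weight=10}: size = 7, count = 10 — doesn't qualify, so No match.
{count=3, texture=rough, size=1, weight=9}: size = 1, count = 3 — meets the rule, so Match.
{count=12, texture=smooth, size=4, weight=18}: size = 4, count = 12 — doesn't qualify, so No match.
{count=8, texture=matte, size=4, weight=2}: size = 4, count = 8 — doesn't qualify, so No match.

Match, No match, Match, No match, No match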